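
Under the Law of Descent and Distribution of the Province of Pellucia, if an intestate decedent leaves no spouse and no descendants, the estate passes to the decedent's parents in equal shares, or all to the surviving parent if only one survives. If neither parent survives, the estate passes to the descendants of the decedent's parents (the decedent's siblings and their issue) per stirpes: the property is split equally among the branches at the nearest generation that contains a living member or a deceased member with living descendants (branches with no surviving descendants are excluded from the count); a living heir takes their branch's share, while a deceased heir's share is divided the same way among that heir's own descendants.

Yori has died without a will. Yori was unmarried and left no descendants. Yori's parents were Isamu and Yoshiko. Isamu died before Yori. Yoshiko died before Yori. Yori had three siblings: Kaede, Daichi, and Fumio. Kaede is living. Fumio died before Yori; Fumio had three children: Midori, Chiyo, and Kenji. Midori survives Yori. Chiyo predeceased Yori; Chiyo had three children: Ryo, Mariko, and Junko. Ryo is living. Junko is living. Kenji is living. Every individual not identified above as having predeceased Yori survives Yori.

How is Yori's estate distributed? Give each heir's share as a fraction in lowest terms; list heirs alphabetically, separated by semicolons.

Neither parent survives and there are no descendants, so the estate passes to Yori's siblings and their issue per stirpes.
The estate is divided into 3 equal shares of 1/3 among Kaede, Daichi, Fumio.
Kaede is living and takes 1/3.
Daichi is living and takes 1/3.
Fumio predeceased; the 1/3 allotted to Fumio's branch passes to Fumio's issue by representation.
The 1/3 is divided into 3 equal shares of 1/9 among Midori, Chiyo, Kenji.
Midori is living and takes 1/9.
Chiyo predeceased; the 1/9 allotted to Chiyo's branch passes to Chiyo's issue by representation.
The 1/9 is divided into 3 equal shares of 1/27 among Ryo, Mariko, Junko.
Ryo is living and takes 1/27.
Mariko is living and takes 1/27.
Junko is living and takes 1/27.
Kenji is living and takes 1/9.

Daichi 1/3; Junko 1/27; Kaede 1/3; Kenji 1/9; Mariko 1/27; Midori 1/9; Ryo 1/27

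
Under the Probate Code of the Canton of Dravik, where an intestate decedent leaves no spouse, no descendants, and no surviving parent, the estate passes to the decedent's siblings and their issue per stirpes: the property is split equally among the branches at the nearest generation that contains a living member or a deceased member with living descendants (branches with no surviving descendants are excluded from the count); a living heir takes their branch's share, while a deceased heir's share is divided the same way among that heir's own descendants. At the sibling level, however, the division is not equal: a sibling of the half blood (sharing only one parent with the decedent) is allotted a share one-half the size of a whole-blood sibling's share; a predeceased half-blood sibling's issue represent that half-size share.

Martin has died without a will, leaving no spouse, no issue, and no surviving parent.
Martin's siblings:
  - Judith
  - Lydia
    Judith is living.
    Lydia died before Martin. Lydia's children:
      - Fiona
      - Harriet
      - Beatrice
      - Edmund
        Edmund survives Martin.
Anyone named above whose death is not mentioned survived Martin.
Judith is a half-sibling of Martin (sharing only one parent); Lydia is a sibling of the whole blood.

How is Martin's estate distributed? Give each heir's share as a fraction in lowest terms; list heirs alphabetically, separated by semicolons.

Beatrice 1/6; Edmund 1/6; Fiona 1/6; Harriet 1/6; Judith 1/3

No spouse, descendants, or parent survives, so the estate passes to Martin's siblings per stirpes.
Half-blood siblings count for one-half the weight of whole-blood siblings at the initial division.
Dividing 1 in proportion to weights (total weight 3/2): Judith (weight 1/2) → 1/3; Lydia (weight 1) → 2/3.
Judith is living and takes 1/3.
Lydia predeceased; the 2/3 allotted to Lydia's branch passes to Lydia's issue by representation.
The 2/3 is divided into 4 equal shares of 1/6 among Fiona, Harriet, Beatrice, Edmund.
Fiona is living and takes 1/6.
Harriet is living and takes 1/6.
Beatrice is living and takes 1/6.
Edmund is living and takes 1/6.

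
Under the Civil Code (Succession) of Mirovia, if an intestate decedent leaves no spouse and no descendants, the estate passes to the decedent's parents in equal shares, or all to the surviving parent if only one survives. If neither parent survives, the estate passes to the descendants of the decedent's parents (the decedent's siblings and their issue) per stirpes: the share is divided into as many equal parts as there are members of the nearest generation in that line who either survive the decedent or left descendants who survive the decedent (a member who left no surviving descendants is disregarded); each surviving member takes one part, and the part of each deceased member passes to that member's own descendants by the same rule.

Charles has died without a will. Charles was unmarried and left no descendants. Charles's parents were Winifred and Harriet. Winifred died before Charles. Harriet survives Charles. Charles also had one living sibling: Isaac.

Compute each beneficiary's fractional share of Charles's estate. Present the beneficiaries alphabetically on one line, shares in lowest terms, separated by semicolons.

Harriet 1

Only one parent, Harriet, survives, so Harriet takes the entire estate. The siblings take nothing because a surviving parent has priority.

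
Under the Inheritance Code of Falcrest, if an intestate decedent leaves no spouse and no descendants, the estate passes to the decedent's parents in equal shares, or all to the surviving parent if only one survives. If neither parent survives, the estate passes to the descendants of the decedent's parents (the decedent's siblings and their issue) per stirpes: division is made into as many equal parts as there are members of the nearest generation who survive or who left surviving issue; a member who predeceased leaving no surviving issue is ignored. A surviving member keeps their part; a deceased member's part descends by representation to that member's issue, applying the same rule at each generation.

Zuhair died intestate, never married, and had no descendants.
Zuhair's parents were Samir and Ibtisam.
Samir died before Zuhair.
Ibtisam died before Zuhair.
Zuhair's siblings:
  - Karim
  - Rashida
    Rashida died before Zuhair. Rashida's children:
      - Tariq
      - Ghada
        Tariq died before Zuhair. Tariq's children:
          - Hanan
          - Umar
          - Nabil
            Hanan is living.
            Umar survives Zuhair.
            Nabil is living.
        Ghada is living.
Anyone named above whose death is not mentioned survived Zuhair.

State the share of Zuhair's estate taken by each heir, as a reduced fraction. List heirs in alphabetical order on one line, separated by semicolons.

Ghada 1/4; Hanan 1/12; Karim 1/2; Nabil 1/12; Umar 1/12

Neither parent survives and there are no descendants, so the estate passes to Zuhair's siblings and their issue per stirpes.
The estate is divided into 2 equal shares of 1/2 among Karim, Rashida.
Karim is living and takes 1/2.
Rashida predeceased; the 1/2 allotted to Rashida's branch passes to Rashida's issue by representation.
The 1/2 is divided into 2 equal shares of 1/4 among Tariq, Ghada.
Tariq predeceased; the 1/4 allotted to Tariq's branch passes to Tariq's issue by representation.
The 1/4 is divided into 3 equal shares of 1/12 among Hanan, Umar, Nabil.
Hanan is living and takes 1/12.
Umar is living and takes 1/12.
Nabil is living and takes 1/12.
Ghada is living and takes 1/4.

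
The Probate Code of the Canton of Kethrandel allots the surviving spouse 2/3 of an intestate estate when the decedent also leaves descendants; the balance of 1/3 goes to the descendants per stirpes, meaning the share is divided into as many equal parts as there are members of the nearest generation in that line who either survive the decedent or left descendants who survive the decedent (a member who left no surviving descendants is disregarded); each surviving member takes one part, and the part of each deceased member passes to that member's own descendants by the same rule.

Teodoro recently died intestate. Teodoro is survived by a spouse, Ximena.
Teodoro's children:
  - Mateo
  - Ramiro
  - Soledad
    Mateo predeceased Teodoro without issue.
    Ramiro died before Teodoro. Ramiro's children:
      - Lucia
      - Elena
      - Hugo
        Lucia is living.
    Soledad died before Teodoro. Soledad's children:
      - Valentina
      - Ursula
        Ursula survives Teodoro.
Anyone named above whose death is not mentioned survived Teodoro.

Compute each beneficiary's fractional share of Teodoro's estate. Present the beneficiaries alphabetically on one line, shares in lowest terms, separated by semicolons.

Elena 1/18; Hugo 1/18; Lucia 1/18; Ursula 1/12; Valentina 1/12; Ximena 2/3

Ximena, as surviving spouse, takes 2/3.
The remaining 1/3 passes to Teodoro's descendants per stirpes.
Mateo left no surviving issue, so that branch lapses and is disregarded.
The 1/3 is divided into 2 equal shares of 1/6 among Ramiro, Soledad.
Ramiro predeceased; the 1/6 allotted to Ramiro's branch passes to Ramiro's issue by representation.
The 1/6 is divided into 3 equal shares of 1/18 among Lucia, Elena, Hugo.
Lucia is living and takes 1/18.
Elena is living and takes 1/18.
Hugo is living and takes 1/18.
Soledad predeceased; the 1/6 allotted to Soledad's branch passes to Soledad's issue by representation.
The 1/6 is divided into 2 equal shares of 1/12 among Valentina, Ursula.
Valentina is living and takes 1/12.
Ursula is living and takes 1/12.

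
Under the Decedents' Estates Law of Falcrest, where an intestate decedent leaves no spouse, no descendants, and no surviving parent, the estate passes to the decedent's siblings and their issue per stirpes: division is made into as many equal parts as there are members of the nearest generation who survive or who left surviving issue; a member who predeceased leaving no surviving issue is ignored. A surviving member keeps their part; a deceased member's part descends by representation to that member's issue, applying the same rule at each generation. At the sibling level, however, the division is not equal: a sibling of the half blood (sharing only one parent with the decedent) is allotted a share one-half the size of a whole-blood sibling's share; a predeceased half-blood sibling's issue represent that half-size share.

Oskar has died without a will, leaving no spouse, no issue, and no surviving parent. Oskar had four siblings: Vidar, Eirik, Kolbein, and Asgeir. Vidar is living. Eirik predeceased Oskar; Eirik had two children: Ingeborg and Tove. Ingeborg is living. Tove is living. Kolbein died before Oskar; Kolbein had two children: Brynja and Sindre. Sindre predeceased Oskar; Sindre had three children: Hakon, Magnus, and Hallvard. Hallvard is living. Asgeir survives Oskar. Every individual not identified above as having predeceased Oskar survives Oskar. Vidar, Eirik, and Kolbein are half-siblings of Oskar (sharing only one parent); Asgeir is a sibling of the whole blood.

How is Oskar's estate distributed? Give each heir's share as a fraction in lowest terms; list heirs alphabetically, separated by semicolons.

No spouse, descendants, or parent survives, so the estate passes to Oskar's siblings per stirpes.
Half-blood siblings count for one-half the weight of whole-blood siblings at the initial division.
Dividing 1 in proportion to weights (total weight 5/2): Vidar (weight 1/2) → 1/5; Eirik (weight 1/2) → 1/5; Kolbein (weight 1/2) → 1/5; Asgeir (weight 1) → 2/5.
Vidar is living and takes 1/5.
Eirik predeceased; the 1/5 allotted to Eirik's branch passes to Eirik's issue by representation.
The 1/5 is divided into 2 equal shares of 1/10 among Ingeborg, Tove.
Ingeborg is living and takes 1/10.
Tove is living and takes 1/10.
Kolbein predeceased; the 1/5 allotted to Kolbein's branch passes to Kolbein's issue by representation.
The 1/5 is divided into 2 equal shares of 1/10 among Brynja, Sindre.
Brynja is living and takes 1/10.
Sindre predeceased; the 1/10 allotted to Sindre's branch passes to Sindre's issue by representation.
The 1/10 is divided into 3 equal shares of 1/30 among Hakon, Magnus, Hallvard.
Hakon is living and takes 1/30.
Magnus is living and takes 1/30.
Hallvard is living and takes 1/30.
Asgeir is living and takes 2/5.

Asgeir 2/5; Brynja 1/10; Hakon 1/30; Hallvard 1/30; Ingeborg 1/10; Magnus 1/30; Tove 1/10; Vidar 1/5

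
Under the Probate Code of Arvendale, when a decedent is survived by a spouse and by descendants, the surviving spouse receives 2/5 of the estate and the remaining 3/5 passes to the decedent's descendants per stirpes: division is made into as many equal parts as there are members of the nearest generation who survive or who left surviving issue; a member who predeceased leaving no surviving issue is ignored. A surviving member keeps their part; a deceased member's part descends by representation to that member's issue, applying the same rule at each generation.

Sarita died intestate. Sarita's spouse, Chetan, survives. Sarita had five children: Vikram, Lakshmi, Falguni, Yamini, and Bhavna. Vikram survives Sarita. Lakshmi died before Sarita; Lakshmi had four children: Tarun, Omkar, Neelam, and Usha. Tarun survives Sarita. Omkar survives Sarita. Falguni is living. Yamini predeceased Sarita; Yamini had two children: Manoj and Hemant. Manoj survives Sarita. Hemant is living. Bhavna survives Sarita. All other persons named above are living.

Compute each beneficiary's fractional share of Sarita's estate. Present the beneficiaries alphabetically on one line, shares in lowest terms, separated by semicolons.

Chetan, as surviving spouse, takes 2/5.
The remaining 3/5 passes to Sarita's descendants per stirpes.
The 3/5 is divided into 5 equal shares of 3/25 among Vikram, Lakshmi, Falguni, Yamini, Bhavna.
Vikram is living and takes 3/25.
Lakshmi predeceased; the 3/25 allotted to Lakshmi's branch passes to Lakshmi's issue by representation.
The 3/25 is divided into 4 equal shares of 3/100 among Tarun, Omkar, Neelam, Usha.
Tarun is living and takes 3/100.
Omkar is living and takes 3/100.
Neelam is living and takes 3/100.
Usha is living and takes 3/100.
Falguni is living and takes 3/25.
Yamini predeceased; the 3/25 allotted to Yamini's branch passes to Yamini's issue by representation.
The 3/25 is divided into 2 equal shares of 3/50 among Manoj, Hemant.
Manoj is living and takes 3/50.
Hemant is living and takes 3/50.
Bhavna is living and takes 3/25.

Bhavna 3/25; Chetan 2/5; Falguni 3/25; Hemant 3/50; Manoj 3/50; Neelam 3/100; Omkar 3/100; Tarun 3/100; Usha 3/100; Vikram 3/25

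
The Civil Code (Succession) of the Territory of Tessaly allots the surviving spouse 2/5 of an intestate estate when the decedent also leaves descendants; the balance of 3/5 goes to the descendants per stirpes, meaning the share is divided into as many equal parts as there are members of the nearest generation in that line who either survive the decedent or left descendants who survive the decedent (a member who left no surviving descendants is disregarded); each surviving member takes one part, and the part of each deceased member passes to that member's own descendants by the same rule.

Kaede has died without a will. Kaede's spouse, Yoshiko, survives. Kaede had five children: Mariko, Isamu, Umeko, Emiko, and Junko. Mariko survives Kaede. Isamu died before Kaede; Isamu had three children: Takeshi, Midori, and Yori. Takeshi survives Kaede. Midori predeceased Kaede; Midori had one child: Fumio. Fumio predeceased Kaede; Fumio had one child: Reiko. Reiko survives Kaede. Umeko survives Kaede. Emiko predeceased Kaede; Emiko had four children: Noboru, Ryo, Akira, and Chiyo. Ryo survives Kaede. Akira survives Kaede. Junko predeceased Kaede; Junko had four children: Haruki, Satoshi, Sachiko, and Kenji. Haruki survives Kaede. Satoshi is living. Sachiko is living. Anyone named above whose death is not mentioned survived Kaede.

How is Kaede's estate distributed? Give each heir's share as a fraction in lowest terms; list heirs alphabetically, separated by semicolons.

Yoshiko, as surviving spouse, takes 2/5.
The remaining 3/5 passes to Kaede's descendants per stirpes.
The 3/5 is divided into 5 equal shares of 3/25 among Mariko, Isamu, Umeko, Emiko, Junko.
Mariko is living and takes 3/25.
Isamu predeceased; the 3/25 allotted to Isamu's branch passes to Isamu's issue by representation.
The 3/25 is divided into 3 equal shares of 1/25 among Takeshi, Midori, Yori.
Takeshi is living and takes 1/25.
Midori predeceased; the 1/25 allotted to Midori's branch passes to Midori's issue by representation.
Fumio's line is the sole branch at this level, so the full 1/25 passes to Fumio's issue by representation.
Reiko is the sole taker at this level and receives the full 1/25.
Yori is living and takes 1/25.
Umeko is living and takes 3/25.
Emiko predeceased; the 3/25 allotted to Emiko's branch passes to Emiko's issue by representation.
The 3/25 is divided into 4 equal shares of 3/100 among Noboru, Ryo, Akira, Chiyo.
Noboru is living and takes 3/100.
Ryo is living and takes 3/100.
Akira is living and takes 3/100.
Chiyo is living and takes 3/100.
Junko predeceased; the 3/25 allotted to Junko's branch passes to Junko's issue by representation.
The 3/25 is divided into 4 equal shares of 3/100 among Haruki, Satoshi, Sachiko, Kenji.
Haruki is living and takes 3/100.
Satoshi is living and takes 3/100.
Sachiko is living and takes 3/100.
Kenji is living and takes 3/100.

Akira 3/100; Chiyo 3/100; Haruki 3/100; Kenji 3/100; Mariko 3/25; Noboru 3/100; Reiko 1/25; Ryo 3/100; Sachiko 3/100; Satoshi 3/100; Takeshi 1/25; Umeko 3/25; Yori 1/25; Yoshiko 2/5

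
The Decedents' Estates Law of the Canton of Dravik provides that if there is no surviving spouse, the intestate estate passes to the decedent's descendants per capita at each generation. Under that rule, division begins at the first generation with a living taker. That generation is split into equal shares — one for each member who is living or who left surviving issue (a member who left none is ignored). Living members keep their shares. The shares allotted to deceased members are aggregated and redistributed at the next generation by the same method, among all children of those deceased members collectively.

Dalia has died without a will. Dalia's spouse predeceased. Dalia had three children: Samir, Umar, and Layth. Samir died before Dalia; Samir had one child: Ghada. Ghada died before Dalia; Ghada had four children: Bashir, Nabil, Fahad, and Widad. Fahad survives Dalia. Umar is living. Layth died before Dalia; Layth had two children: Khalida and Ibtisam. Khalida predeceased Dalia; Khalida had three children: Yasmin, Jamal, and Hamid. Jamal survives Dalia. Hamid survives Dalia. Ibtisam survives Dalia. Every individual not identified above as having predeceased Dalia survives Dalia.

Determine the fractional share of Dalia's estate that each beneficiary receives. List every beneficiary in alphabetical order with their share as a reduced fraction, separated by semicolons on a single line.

There is no surviving spouse, so the entire estate passes to Dalia's descendants per capita at each generation.
At generation 1 (Samir, Umar, Layth) there are 3 shares of (1)/3 = 1/3 each.
Living: Umar — each takes 1/3.
Deceased: Samir and Layth. Their combined 2/3 is pooled and carried to generation 2.
At generation 2 (Ghada, Khalida, Ibtisam) there are 3 shares of (2/3)/3 = 2/9 each.
Living: Ibtisam — each takes 2/9.
Deceased: Ghada and Khalida. Their combined 4/9 is pooled and carried to generation 3.
At generation 3 (Bashir, Nabil, Fahad, Widad, Yasmin, Jamal, Hamid) there are 7 shares of (4/9)/7 = 4/63 each.
Living: Bashir, Nabil, Fahad, Widad, Yasmin, Jamal, and Hamid — each takes 4/63.

Bashir 4/63; Fahad 4/63; Hamid 4/63; Ibtisam 2/9; Jamal 4/63; Nabil 4/63; Umar 1/3; Widad 4/63; Yasmin 4/63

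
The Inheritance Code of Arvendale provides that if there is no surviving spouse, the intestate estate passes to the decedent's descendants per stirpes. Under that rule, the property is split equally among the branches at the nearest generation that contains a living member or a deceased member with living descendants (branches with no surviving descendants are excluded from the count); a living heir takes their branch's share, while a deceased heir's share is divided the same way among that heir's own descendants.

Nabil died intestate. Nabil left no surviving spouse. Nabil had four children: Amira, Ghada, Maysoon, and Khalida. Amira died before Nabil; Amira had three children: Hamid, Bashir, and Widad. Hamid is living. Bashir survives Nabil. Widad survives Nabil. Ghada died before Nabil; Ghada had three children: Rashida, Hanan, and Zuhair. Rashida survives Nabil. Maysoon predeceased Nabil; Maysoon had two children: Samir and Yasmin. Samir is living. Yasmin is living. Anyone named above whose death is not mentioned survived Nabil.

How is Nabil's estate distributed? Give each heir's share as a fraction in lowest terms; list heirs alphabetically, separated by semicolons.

There is no surviving spouse, so the entire estate passes to Nabil's descendants per stirpes.
The estate is divided into 4 equal shares of 1/4 among Amira, Ghada, Maysoon, Khalida.
Amira predeceased; the 1/4 allotted to Amira's branch passes to Amira's issue by representation.
The 1/4 is divided into 3 equal shares of 1/12 among Hamid, Bashir, Widad.
Hamid is living and takes 1/12.
Bashir is living and takes 1/12.
Widad is living and takes 1/12.
Ghada predeceased; the 1/4 allotted to Ghada's branch passes to Ghada's issue by representation.
The 1/4 is divided into 3 equal shares of 1/12 among Rashida, Hanan, Zuhair.
Rashida is living and takes 1/12.
Hanan is living and takes 1/12.
Zuhair is living and takes 1/12.
Maysoon predeceased; the 1/4 allotted to Maysoon's branch passes to Maysoon's issue by representation.
The 1/4 is divided into 2 equal shares of 1/8 among Samir, Yasmin.
Samir is living and takes 1/8.
Yasmin is living and takes 1/8.
Khalida is living and takes 1/4.

Bashir 1/12; Hamid 1/12; Hanan 1/12; Khalida 1/4; Rashida 1/12; Samir 1/8; Widad 1/12; Yasmin 1/8; Zuhair 1/12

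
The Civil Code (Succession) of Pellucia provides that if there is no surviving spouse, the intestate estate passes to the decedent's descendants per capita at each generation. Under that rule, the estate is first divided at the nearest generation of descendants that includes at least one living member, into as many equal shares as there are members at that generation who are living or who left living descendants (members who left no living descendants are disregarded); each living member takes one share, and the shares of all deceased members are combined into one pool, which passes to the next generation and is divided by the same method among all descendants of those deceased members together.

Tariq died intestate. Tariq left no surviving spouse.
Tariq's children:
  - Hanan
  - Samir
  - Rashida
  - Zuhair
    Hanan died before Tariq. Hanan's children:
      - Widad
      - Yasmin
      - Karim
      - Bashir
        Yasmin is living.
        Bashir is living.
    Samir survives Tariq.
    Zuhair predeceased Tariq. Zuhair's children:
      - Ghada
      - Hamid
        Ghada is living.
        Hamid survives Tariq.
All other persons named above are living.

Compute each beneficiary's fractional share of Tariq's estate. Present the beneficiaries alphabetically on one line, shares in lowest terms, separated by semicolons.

Bashir 1/12; Ghada 1/12; Hamid 1/12; Karim 1/12; Rashida 1/4; Samir 1/4; Widad 1/12; Yasmin 1/12

There is no surviving spouse, so the entire estate passes to Tariq's descendants per capita at each generation.
At generation 1 (Hanan, Samir, Rashida, Zuhair) there are 4 shares of (1)/4 = 1/4 each.
Living: Samir and Rashida — each takes 1/4.
Deceased: Hanan and Zuhair. Their combined 1/2 is pooled and carried to generation 2.
At generation 2 (Widad, Yasmin, Karim, Bashir, Ghada, Hamid) there are 6 shares of (1/2)/6 = 1/12 each.
Living: Widad, Yasmin, Karim, Bashir, Ghada, and Hamid — each takes 1/12.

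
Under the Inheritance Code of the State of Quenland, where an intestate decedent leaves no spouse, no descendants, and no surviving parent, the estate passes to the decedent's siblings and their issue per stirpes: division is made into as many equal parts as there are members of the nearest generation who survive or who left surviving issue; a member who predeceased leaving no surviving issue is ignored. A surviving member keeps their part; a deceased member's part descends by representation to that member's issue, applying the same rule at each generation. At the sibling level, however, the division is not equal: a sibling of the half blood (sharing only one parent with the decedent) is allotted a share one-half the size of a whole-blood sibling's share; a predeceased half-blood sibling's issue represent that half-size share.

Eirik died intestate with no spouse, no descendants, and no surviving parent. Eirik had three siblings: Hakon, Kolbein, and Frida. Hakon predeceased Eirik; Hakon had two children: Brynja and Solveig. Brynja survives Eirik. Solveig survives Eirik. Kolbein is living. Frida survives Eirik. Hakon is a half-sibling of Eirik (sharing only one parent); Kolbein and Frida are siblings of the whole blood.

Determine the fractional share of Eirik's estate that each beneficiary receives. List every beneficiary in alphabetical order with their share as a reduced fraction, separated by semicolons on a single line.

Brynja 1/10; Frida 2/5; Kolbein 2/5; Solveig 1/10

No spouse, descendants, or parent survives, so the estate passes to Eirik's siblings per stirpes.
Half-blood siblings count for one-half the weight of whole-blood siblings at the initial division.
Dividing 1 in proportion to weights (total weight 5/2): Hakon (weight 1/2) → 1/5; Kolbein (weight 1) → 2/5; Frida (weight 1) → 2/5.
Hakon predeceased; the 1/5 allotted to Hakon's branch passes to Hakon's issue by representation.
The 1/5 is divided into 2 equal shares of 1/10 among Brynja, Solveig.
Brynja is living and takes 1/10.
Solveig is living and takes 1/10.
Kolbein is living and takes 2/5.
Frida is living and takes 2/5.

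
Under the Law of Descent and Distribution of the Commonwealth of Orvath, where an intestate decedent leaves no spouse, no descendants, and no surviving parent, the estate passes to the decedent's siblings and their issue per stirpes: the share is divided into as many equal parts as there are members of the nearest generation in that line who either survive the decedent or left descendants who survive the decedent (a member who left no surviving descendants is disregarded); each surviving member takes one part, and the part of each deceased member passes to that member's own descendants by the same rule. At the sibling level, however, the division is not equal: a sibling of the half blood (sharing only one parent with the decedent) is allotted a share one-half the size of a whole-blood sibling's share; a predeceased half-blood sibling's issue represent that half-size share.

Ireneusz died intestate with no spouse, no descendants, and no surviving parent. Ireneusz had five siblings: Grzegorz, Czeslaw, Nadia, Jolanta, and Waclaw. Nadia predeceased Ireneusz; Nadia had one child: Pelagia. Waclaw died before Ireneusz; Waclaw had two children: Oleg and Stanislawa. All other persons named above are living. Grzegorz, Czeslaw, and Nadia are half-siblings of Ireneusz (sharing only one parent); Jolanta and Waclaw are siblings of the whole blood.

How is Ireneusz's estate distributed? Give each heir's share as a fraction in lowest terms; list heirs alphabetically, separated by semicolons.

No spouse, descendants, or parent survives, so the estate passes to Ireneusz's siblings per stirpes.
Half-blood siblings count for one-half the weight of whole-blood siblings at the initial division.
Dividing 1 in proportion to weights (total weight 7/2): Grzegorz (weight 1/2) → 1/7; Czeslaw (weight 1/2) → 1/7; Nadia (weight 1/2) → 1/7; Jolanta (weight 1) → 2/7; Waclaw (weight 1) → 2/7.
Grzegorz is living and takes 1/7.
Czeslaw is living and takes 1/7.
Nadia predeceased; the 1/7 allotted to Nadia's branch passes to Nadia's issue by representation.
Pelagia is the sole taker at this level and receives the full 1/7.
Jolanta is living and takes 2/7.
Waclaw predeceased; the 2/7 allotted to Waclaw's branch passes to Waclaw's issue by representation.
The 2/7 is divided into 2 equal shares of 1/7 among Oleg, Stanislawa.
Oleg is living and takes 1/7.
Stanislawa is living and takes 1/7.

Czeslaw 1/7; Grzegorz 1/7; Jolanta 2/7; Oleg 1/7; Pelagia 1/7; Stanislawa 1/7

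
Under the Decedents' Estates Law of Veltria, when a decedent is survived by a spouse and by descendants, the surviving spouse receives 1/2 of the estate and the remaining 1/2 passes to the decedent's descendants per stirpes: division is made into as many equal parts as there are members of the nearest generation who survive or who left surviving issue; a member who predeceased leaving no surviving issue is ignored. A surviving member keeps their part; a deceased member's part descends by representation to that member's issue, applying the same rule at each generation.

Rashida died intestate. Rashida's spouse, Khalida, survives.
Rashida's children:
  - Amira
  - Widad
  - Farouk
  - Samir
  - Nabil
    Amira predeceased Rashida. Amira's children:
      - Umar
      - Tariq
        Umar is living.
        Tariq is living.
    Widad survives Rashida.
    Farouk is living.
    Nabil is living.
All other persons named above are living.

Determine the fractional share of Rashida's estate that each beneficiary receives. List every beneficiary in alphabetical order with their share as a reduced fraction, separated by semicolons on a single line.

Farouk 1/10; Khalida 1/2; Nabil 1/10; Samir 1/10; Tariq 1/20; Umar 1/20; Widad 1/10

Khalida, as surviving spouse, takes 1/2.
The remaining 1/2 passes to Rashida's descendants per stirpes.
The 1/2 is divided into 5 equal shares of 1/10 among Amira, Widad, Farouk, Samir, Nabil.
Amira predeceased; the 1/10 allotted to Amira's branch passes to Amira's issue by representation.
The 1/10 is divided into 2 equal shares of 1/20 among Umar, Tariq.
Umar is living and takes 1/20.
Tariq is living and takes 1/20.
Widad is living and takes 1/10.
Farouk is living and takes 1/10.
Samir is living and takes 1/10.
Nabil is living and takes 1/10.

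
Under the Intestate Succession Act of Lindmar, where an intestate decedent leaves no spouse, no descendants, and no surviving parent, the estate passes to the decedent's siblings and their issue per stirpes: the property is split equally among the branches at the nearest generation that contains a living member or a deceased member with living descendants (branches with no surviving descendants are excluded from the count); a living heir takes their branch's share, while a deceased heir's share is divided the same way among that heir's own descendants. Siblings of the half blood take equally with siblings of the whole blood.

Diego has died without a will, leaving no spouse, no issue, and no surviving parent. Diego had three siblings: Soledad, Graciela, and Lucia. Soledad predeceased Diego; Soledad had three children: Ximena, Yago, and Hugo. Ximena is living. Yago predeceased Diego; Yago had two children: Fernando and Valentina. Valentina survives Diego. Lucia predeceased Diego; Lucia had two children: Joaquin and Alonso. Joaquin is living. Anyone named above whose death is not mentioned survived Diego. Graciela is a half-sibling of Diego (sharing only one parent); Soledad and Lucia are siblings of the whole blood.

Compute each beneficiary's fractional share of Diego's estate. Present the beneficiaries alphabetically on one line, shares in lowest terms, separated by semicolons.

No spouse, descendants, or parent survives, so the estate passes to Diego's siblings per stirpes.
Half-blood and whole-blood siblings take equally under the stated rule.
The estate is divided into 3 equal shares of 1/3 among Soledad, Graciela, Lucia.
Soledad predeceased; the 1/3 allotted to Soledad's branch passes to Soledad's issue by representation.
The 1/3 is divided into 3 equal shares of 1/9 among Ximena, Yago, Hugo.
Ximena is living and takes 1/9.
Yago predeceased; the 1/9 allotted to Yago's branch passes to Yago's issue by representation.
The 1/9 is divided into 2 equal shares of 1/18 among Fernando, Valentina.
Fernando is living and takes 1/18.
Valentina is living and takes 1/18.
Hugo is living and takes 1/9.
Graciela is living and takes 1/3.
Lucia predeceased; the 1/3 allotted to Lucia's branch passes to Lucia's issue by representation.
The 1/3 is divided into 2 equal shares of 1/6 among Joaquin, Alonso.
Joaquin is living and takes 1/6.
Alonso is living and takes 1/6.

Alonso 1/6; Fernando 1/18; Graciela 1/3; Hugo 1/9; Joaquin 1/6; Valentina 1/18; Ximena 1/9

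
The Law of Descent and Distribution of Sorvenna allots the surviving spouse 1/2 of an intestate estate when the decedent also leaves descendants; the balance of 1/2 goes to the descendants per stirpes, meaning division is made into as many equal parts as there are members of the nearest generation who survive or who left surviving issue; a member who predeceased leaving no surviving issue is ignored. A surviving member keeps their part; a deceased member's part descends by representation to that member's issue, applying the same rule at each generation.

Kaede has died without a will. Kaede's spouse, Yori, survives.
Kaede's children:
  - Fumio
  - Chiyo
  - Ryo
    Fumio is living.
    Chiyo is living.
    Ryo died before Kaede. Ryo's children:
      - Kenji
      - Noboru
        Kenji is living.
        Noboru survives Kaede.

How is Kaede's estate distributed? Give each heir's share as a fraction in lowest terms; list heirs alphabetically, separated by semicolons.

Chiyo 1/6; Fumio 1/6; Kenji 1/12; Noboru 1/12; Yori 1/2

Yori, as surviving spouse, takes 1/2.
The remaining 1/2 passes to Kaede's descendants per stirpes.
The 1/2 is divided into 3 equal shares of 1/6 among Fumio, Chiyo, Ryo.
Fumio is living and takes 1/6.
Chiyo is living and takes 1/6.
Ryo predeceased; the 1/6 allotted to Ryo's branch passes to Ryo's issue by representation.
The 1/6 is divided into 2 equal shares of 1/12 among Kenji, Noboru.
Kenji is living and takes 1/12.
Noboru is living and takes 1/12.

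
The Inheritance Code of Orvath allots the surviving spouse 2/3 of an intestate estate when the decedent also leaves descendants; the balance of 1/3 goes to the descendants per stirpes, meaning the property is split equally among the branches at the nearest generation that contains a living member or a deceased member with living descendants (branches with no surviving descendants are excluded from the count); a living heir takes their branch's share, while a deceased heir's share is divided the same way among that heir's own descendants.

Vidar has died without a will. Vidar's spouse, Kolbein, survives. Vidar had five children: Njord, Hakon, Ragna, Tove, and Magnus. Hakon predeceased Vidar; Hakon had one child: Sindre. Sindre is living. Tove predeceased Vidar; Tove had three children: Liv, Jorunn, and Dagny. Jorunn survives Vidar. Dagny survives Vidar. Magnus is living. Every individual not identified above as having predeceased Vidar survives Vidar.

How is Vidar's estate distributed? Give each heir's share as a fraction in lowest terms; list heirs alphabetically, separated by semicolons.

Dagny 1/45; Jorunn 1/45; Kolbein 2/3; Liv 1/45; Magnus 1/15; Njord 1/15; Ragna 1/15; Sindre 1/15

Kolbein, as surviving spouse, takes 2/3.
The remaining 1/3 passes to Vidar's descendants per stirpes.
The 1/3 is divided into 5 equal shares of 1/15 among Njord, Hakon, Ragna, Tove, Magnus.
Njord is living and takes 1/15.
Hakon predeceased; the 1/15 allotted to Hakon's branch passes to Hakon's issue by representation.
Sindre is the sole taker at this level and receives the full 1/15.
Ragna is living and takes 1/15.
Tove predeceased; the 1/15 allotted to Tove's branch passes to Tove's issue by representation.
The 1/15 is divided into 3 equal shares of 1/45 among Liv, Jorunn, Dagny.
Liv is living and takes 1/45.
Jorunn is living and takes 1/45.
Dagny is living and takes 1/45.
Magnus is living and takes 1/15.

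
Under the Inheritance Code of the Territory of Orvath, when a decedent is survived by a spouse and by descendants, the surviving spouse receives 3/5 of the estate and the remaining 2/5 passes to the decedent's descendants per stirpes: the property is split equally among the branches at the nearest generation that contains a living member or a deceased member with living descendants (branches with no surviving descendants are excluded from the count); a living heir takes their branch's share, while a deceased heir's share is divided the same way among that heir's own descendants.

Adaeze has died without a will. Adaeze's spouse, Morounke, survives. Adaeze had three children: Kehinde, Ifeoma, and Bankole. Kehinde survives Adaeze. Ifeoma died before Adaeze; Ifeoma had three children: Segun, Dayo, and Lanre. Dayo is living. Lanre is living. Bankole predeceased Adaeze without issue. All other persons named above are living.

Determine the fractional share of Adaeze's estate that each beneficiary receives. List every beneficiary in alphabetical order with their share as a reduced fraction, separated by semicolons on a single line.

Dayo 1/15; Kehinde 1/5; Lanre 1/15; Morounke 3/5; Segun 1/15

Morounke, as surviving spouse, takes 3/5.
The remaining 2/5 passes to Adaeze's descendants per stirpes.
Bankole left no surviving issue, so that branch lapses and is disregarded.
The 2/5 is divided into 2 equal shares of 1/5 among Kehinde, Ifeoma.
Kehinde is living and takes 1/5.
Ifeoma predeceased; the 1/5 allotted to Ifeoma's branch passes to Ifeoma's issue by representation.
The 1/5 is divided into 3 equal shares of 1/15 among Segun, Dayo, Lanre.
Segun is living and takes 1/15.
Dayo is living and takes 1/15.
Lanre is living and takes 1/15.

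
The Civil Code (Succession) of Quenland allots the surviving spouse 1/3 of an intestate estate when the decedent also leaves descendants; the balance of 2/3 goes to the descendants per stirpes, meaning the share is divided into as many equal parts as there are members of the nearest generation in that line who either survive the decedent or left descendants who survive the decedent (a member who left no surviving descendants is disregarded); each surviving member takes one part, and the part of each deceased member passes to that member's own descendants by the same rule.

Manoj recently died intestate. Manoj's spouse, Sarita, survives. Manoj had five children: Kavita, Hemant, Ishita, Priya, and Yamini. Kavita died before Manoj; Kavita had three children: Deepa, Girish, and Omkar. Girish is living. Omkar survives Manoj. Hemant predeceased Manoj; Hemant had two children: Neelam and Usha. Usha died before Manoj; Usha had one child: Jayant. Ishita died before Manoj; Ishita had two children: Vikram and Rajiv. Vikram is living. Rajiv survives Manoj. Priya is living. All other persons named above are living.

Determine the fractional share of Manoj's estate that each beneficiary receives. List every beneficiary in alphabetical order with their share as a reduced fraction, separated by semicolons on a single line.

Sarita, as surviving spouse, takes 1/3.
The remaining 2/3 passes to Manoj's descendants per stirpes.
The 2/3 is divided into 5 equal shares of 2/15 among Kavita, Hemant, Ishita, Priya, Yamini.
Kavita predeceased; the 2/15 allotted to Kavita's branch passes to Kavita's issue by representation.
The 2/15 is divided into 3 equal shares of 2/45 among Deepa, Girish, Omkar.
Deepa is living and takes 2/45.
Girish is living and takes 2/45.
Omkar is living and takes 2/45.
Hemant predeceased; the 2/15 allotted to Hemant's branch passes to Hemant's issue by representation.
The 2/15 is divided into 2 equal shares of 1/15 among Neelam, Usha.
Neelam is living and takes 1/15.
Usha predeceased; the 1/15 allotted to Usha's branch passes to Usha's issue by representation.
Jayant is the sole taker at this level and receives the full 1/15.
Ishita predeceased; the 2/15 allotted to Ishita's branch passes to Ishita's issue by representation.
The 2/15 is divided into 2 equal shares of 1/15 among Vikram, Rajiv.
Vikram is living and takes 1/15.
Rajiv is living and takes 1/15.
Priya is living and takes 2/15.
Yamini is living and takes 2/15.

Deepa 2/45; Girish 2/45; Jayant 1/15; Neelam 1/15; Omkar 2/45; Priya 2/15; Rajiv 1/15; Sarita 1/3; Vikram 1/15; Yamini 2/15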